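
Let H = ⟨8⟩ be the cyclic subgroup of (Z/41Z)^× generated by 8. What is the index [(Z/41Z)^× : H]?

The order of 8 must divide φ(41) = 41 − 1 = 40 = 2^3 · 5.
Divisors of 40: 1, 2, 4, 5, 8, 10, 20, 40.
Compute 8^d (mod 41) for the divisors d until we hit 1:
8^1 ≡ 8 (mod 41)
8^2 ≡ 23 (mod 41)
8^4 ≡ 37 (mod 41)
8^5 ≡ 9 (mod 41)
8^8 ≡ 16 (mod 41)
8^10 ≡ 40 (mod 41)
8^20 ≡ 1 (mod 41) ✓
Thus |⟨8⟩| = ord(8) = 20.
[(Z/41Z)^× : ⟨8⟩] = 40/20 = 2.

2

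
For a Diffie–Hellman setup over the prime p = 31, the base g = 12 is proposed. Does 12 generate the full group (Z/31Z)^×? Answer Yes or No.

Yes

φ(31) = 31 − 1 = 30 = 2 · 3 · 5.
It suffices to check that the order of 12 is not a proper divisor of 30: compute 12^(30/q) for q ∈ {2, 3, 5}.
12^15 ≡ 30 (mod 31)  [q = 2: ≢ 1 ✓]
12^10 ≡ 25 (mod 31)  [q = 3: ≢ 1 ✓]
12^6 ≡ 2 (mod 31)  [q = 5: ≢ 1 ✓]
All checks pass, so 12 has order 30 and is a primitive root modulo 31.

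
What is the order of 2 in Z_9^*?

6

The order of 2 must divide φ(9) = φ(3^2) = 3·(3−1) = 6 = 2 · 3.
Divisors of 6: 1, 2, 3, 6.
Test each divisor d:
2^1 ≡ 2
2^2 ≡ 4
2^3 ≡ 8
2^6 ≡ 1
Hence ord(2) = 6.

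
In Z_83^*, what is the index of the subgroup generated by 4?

Since 4 ∈ (Z/83Z)^×, its order divides φ(83) = 83 − 1 = 82 = 2 · 41.
Divisors of 82: 1, 2, 41, 82.
Test each divisor d:
4^1 ≡ 4
4^2 ≡ 16
4^41 ≡ 1
The order of 4 is 41, so the subgroup it generates has 41 elements.
[(Z/83Z)^× : ⟨4⟩] = 82/41 = 2.

2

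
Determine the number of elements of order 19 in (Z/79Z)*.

φ(79) = 79 − 1 = 78 = 2 · 3 · 13.
(Z/79Z)^× is cyclic (|G| = 78); a cyclic group of order m has exactly φ(d) elements of each order d | m, and none otherwise.
19 does not divide 78, so no element of (Z/79Z)^× has order 19.

0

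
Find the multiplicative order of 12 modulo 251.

ord(12) | φ(251) = 251 − 1 = 250 = 2 · 5^3.
Divisors of 250: 1, 2, 5, 10, 25, 50, 125, 250.
Test each divisor d:
12^1 ≡ 12 (mod 251)
12^2 ≡ 144 (mod 251)
12^5 ≡ 91 (mod 251)
12^10 ≡ 249 (mod 251)
12^25 ≡ 113 (mod 251)
12^50 ≡ 219 (mod 251)
12^125 ≡ 1 (mod 251) ✓
Therefore the multiplicative order of 12 modulo 251 is 125.

125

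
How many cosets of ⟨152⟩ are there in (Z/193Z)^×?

The order of 152 must divide φ(193) = 193 − 1 = 192 = 2^6 · 3.
Divisors of 192: 1, 2, 3, 4, 6, 8, 12, 16, 24, 32, 48, 64, 96, 192.
Evaluate successive powers at the divisors of 192:
152^1 ≡ 152
152^2 ≡ 137
152^3 ≡ 173
152^4 ≡ 48
152^6 ≡ 14
152^8 ≡ 181
152^12 ≡ 3
152^16 ≡ 144
152^24 ≡ 9
152^32 ≡ 85
152^48 ≡ 81
152^64 ≡ 84
152^96 ≡ 192
152^192 ≡ 1
The order of 152 is 192, so the subgroup it generates has 192 elements.
Index = |(Z/193Z)^×| / |⟨152⟩| = 192 / 192 = 1.

1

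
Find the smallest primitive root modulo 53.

φ(53) = 53 − 1 = 52 = 2^2 · 13.
g is a primitive root iff g^(52/q) ≢ 1 (mod 53) for each prime q ∈ {2, 13}.
g = 2: 2^26 ≡ 52; 2^4 ≡ 16 — none is 1, so 2 is a primitive root.
Hence the least primitive root of 53 is 2.

2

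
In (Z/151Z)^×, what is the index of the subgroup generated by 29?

6

The order of 29 must divide φ(151) = 151 − 1 = 150 = 2 · 3 · 5^2.
Divisors of 150: 1, 2, 3, 5, 6, 10, 15, 25, 30, 50, 75, 150.
Evaluate successive powers at the divisors of 150:
29^1 ≡ 29
29^2 ≡ 86
29^3 ≡ 78
29^5 ≡ 64
29^6 ≡ 44
29^10 ≡ 19
29^15 ≡ 8
29^25 ≡ 1
Thus |⟨29⟩| = ord(29) = 25.
Index = |(Z/151Z)^×| / |⟨29⟩| = 150 / 25 = 6.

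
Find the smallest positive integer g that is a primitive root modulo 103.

φ(103) = 103 − 1 = 102 = 2 · 3 · 17.
g is a primitive root iff g^(102/q) ≢ 1 (mod 103) for each prime q ∈ {2, 3, 17}.
g = 2: 2^51 ≡ 1 — hits 1, so not a primitive root.
g = 3: 3^51 ≡ 102; 3^34 ≡ 1 — hits 1, so not a primitive root.
g = 4: 4^51 ≡ 1 — hits 1, so not a primitive root.
g = 5: 5^51 ≡ 102; 5^34 ≡ 56; 5^6 ≡ 72 — none is 1, so 5 is a primitive root.
So 5 is the smallest generator of (Z/103Z)^×.

5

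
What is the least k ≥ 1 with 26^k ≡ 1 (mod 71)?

14

By Lagrange's theorem, ord_71(26) divides φ(71) = 71 − 1 = 70 = 2 · 5 · 7.
Divisors of 70: 1, 2, 5, 7, 10, 14, 35, 70.
Compute 26^d (mod 71) for the divisors d until we hit 1:
26^1 ≡ 26
26^2 ≡ 37
26^5 ≡ 23
26^7 ≡ 70
26^10 ≡ 32
26^14 ≡ 1
The smallest such exponent is 14, so the order of 26 is 14.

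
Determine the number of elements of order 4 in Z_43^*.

φ(43) = 43 − 1 = 42 = 2 · 3 · 7.
In a cyclic group of order 42, there are φ(d) elements of order d for each divisor d of 42, and zero for non-divisors.
Here 42 is not a multiple of 4, so there are no elements of order 4.

0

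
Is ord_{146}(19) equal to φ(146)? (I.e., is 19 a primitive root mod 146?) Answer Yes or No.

No

φ(146) = φ(2)·φ(73) = 1·72 = 72 = 2^3 · 3^2.
It suffices to check that the order of 19 is not a proper divisor of 72: compute 19^(72/q) for q ∈ {2, 3}.
19^36 ≡ 1 (mod 146)  [q = 2: ≡ 1 ✗]
19^24 ≡ 137 (mod 146)  [q = 3: ≢ 1 ✓]
Since 19^36 ≡ 1, the order of 19 divides 36 < 72, so 19 is not a primitive root.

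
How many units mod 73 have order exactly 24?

8

φ(73) = 73 − 1 = 72 = 2^3 · 3^2.
In a cyclic group of order 72, there are φ(d) elements of order d for each divisor d of 72, and zero for non-divisors.
24 = 2^3 · 3 divides 72, and φ(24) = 8.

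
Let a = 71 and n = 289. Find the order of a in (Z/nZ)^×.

272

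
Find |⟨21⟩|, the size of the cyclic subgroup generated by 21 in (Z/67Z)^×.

33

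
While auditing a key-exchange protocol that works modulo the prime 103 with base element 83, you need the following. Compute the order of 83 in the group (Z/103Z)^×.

51

Since 83 ∈ (Z/103Z)^×, its order divides φ(103) = 103 − 1 = 102 = 2 · 3 · 17.
Divisors of 102: 1, 2, 3, 6, 17, 34, 51, 102.
Evaluate successive powers at the divisors of 102:
83^1 ≡ 83 (mod 103)
83^2 ≡ 91 (mod 103)
83^3 ≡ 34 (mod 103)
83^6 ≡ 23 (mod 103)
83^17 ≡ 56 (mod 103)
83^34 ≡ 46 (mod 103)
83^51 ≡ 1 (mod 103) ✓
Hence ord(83) = 51.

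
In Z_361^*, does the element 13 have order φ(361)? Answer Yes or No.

Yes

φ(361) = φ(19^2) = 19·(19−1) = 342 = 2 · 3^2 · 19.
It suffices to check that the order of 13 is not a proper divisor of 342: compute 13^(342/q) for q ∈ {2, 3, 19}.
13^171 ≡ 360 (mod 361)  [q = 2: ≢ 1 ✓]
13^114 ≡ 68 (mod 361)  [q = 3: ≢ 1 ✓]
13^18 ≡ 343 (mod 361)  [q = 19: ≢ 1 ✓]
None equal 1, so ord_361(13) = 342: 13 is a primitive root.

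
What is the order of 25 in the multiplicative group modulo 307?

153

By Lagrange's theorem, ord_307(25) divides φ(307) = 307 − 1 = 306 = 2 · 3^2 · 17.
Divisors of 306: 1, 2, 3, 6, 9, 17, 18, 34, 51, 102, 153, 306.
Compute 25^d (mod 307) for the divisors d until we hit 1:
25^1 ≡ 25
25^2 ≡ 11
25^3 ≡ 275
25^6 ≡ 103
25^9 ≡ 81
25^17 ≡ 287
25^18 ≡ 114
25^34 ≡ 93
25^51 ≡ 289
25^102 ≡ 17
25^153 ≡ 1
Hence ord(25) = 153.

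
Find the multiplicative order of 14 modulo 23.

22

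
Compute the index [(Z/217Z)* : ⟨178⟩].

6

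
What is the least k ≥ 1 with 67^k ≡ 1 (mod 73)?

36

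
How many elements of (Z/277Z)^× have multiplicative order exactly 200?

0

φ(277) = 277 − 1 = 276 = 2^2 · 3 · 23.
Since (Z/277Z)^× is cyclic of order 276, the number of elements of order d is φ(d) when d | 276 and 0 otherwise.
200 does not divide 276, so no element of (Z/277Z)^× has order 200.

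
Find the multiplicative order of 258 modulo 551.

84

By Lagrange's theorem, ord_551(258) divides φ(551) = φ(19·29) = (19−1)·(29−1) = 18·28 = 504 = 2^3 · 3^2 · 7.
Divisors of 504: 1, 2, 3, 4, 6, 7, 8, 9, 12, 14, 18, 21, 24, 28, 36, 42, 56, 63, 72, 84, 126, 168, 252, 504.
Test each divisor d:
258^1 ≡ 258 (mod 551)
258^2 ≡ 444 (mod 551)
258^3 ≡ 495 (mod 551)
258^4 ≡ 429 (mod 551)
258^6 ≡ 381 (mod 551)
258^7 ≡ 220 (mod 551)
258^8 ≡ 7 (mod 551)
258^9 ≡ 153 (mod 551)
258^12 ≡ 248 (mod 551)
258^14 ≡ 463 (mod 551)
258^18 ≡ 267 (mod 551)
258^21 ≡ 476 (mod 551)
258^24 ≡ 343 (mod 551)
258^28 ≡ 30 (mod 551)
258^36 ≡ 210 (mod 551)
258^42 ≡ 115 (mod 551)
258^56 ≡ 349 (mod 551)
258^63 ≡ 191 (mod 551)
258^72 ≡ 20 (mod 551)
258^84 ≡ 1 (mod 551) ✓
Therefore the multiplicative order of 258 modulo 551 is 84.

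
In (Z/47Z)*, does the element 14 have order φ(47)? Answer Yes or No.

φ(47) = 47 − 1 = 46 = 2 · 23.
14 is a primitive root mod 47 iff 14^(φ(47)/q) ≢ 1 for every prime q | φ(47), i.e. q ∈ {2, 23}.
14^23 ≡ 1 (mod 47)  [q = 2: ≡ 1 ✗]
14^2 ≡ 8 (mod 47)  [q = 23: ≢ 1 ✓]
14^23 ≡ 1 shows ord(14) | 23, strictly less than φ(47); not a primitive root.

No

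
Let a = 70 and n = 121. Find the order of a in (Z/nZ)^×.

55

The order of 70 must divide φ(121) = φ(11^2) = 11·(11−1) = 110 = 2 · 5 · 11.
Divisors of 110: 1, 2, 5, 10, 11, 22, 55, 110.
Evaluate successive powers at the divisors of 110:
70^1 ≡ 70 (mod 121)
70^2 ≡ 60 (mod 121)
70^5 ≡ 78 (mod 121)
70^10 ≡ 34 (mod 121)
70^11 ≡ 81 (mod 121)
70^22 ≡ 27 (mod 121)
70^55 ≡ 1 (mod 121) ✓
So ord_121(70) = 55.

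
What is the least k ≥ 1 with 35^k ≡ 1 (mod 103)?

ord(35) | φ(103) = 103 − 1 = 102 = 2 · 3 · 17.
Divisors of 102: 1, 2, 3, 6, 17, 34, 51, 102.
Evaluate successive powers at the divisors of 102:
35^1 ≡ 35 (mod 103)
35^2 ≡ 92 (mod 103)
35^3 ≡ 27 (mod 103)
35^6 ≡ 8 (mod 103)
35^17 ≡ 47 (mod 103)
35^34 ≡ 46 (mod 103)
35^51 ≡ 102 (mod 103)
35^102 ≡ 1 (mod 103) ✓
The smallest such exponent is 102, so the order of 35 is 102.

102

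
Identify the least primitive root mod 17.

3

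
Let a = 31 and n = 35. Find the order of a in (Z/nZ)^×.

The order of 31 must divide φ(35) = φ(5·7) = (5−1)·(7−1) = 4·6 = 24 = 2^3 · 3.
Divisors of 24: 1, 2, 3, 4, 6, 8, 12, 24.
Compute 31^d (mod 35) for the divisors d until we hit 1:
31^1 ≡ 31 (mod 35)
31^2 ≡ 16 (mod 35)
31^3 ≡ 6 (mod 35)
31^4 ≡ 11 (mod 35)
31^6 ≡ 1 (mod 35) ✓
Hence ord(31) = 6.

6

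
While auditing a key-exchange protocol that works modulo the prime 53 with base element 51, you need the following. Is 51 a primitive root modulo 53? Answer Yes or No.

φ(53) = 53 − 1 = 52 = 2^2 · 13.
An element g generates (Z/53Z)^× iff g^(52/q) ≢ 1 (mod 53) for each prime q ∈ {2, 13}.
51^26 ≡ 52 (mod 53)  [q = 2: ≢ 1 ✓]
51^4 ≡ 16 (mod 53)  [q = 13: ≢ 1 ✓]
All checks pass, so 51 has order 52 and is a primitive root modulo 53.

Yes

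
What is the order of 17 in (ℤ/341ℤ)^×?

30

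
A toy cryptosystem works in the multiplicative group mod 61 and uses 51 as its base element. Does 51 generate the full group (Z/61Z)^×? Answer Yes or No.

φ(61) = 61 − 1 = 60 = 2^2 · 3 · 5.
It suffices to check that the order of 51 is not a proper divisor of 60: compute 51^(60/q) for q ∈ {2, 3, 5}.
51^30 ≡ 60 (mod 61)  [q = 2: ≢ 1 ✓]
51^20 ≡ 13 (mod 61)  [q = 3: ≢ 1 ✓]
51^12 ≡ 58 (mod 61)  [q = 5: ≢ 1 ✓]
All checks pass, so 51 has order 60 and is a primitive root modulo 61.

Yes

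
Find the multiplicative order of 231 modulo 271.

The order of 231 must divide φ(271) = 271 − 1 = 270 = 2 · 3^3 · 5.
Divisors of 270: 1, 2, 3, 5, 6, 9, 10, 15, 18, 27, 30, 45, 54, 90, 135, 270.
Compute 231^d (mod 271) for the divisors d until we hit 1:
231^1 ≡ 231
231^2 ≡ 245
231^3 ≡ 227
231^5 ≡ 60
231^6 ≡ 39
231^9 ≡ 181
231^10 ≡ 77
231^15 ≡ 13
231^18 ≡ 241
231^27 ≡ 261
231^30 ≡ 169
231^45 ≡ 29
231^54 ≡ 100
231^90 ≡ 28
231^135 ≡ 270
231^270 ≡ 1
Therefore the multiplicative order of 231 modulo 271 is 270.

270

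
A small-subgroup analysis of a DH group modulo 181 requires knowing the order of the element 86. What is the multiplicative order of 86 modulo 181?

Since 86 ∈ (Z/181Z)^×, its order divides φ(181) = 181 − 1 = 180 = 2^2 · 3^2 · 5.
Divisors of 180: 1, 2, 3, 4, 5, 6, 9, 10, 12, 15, 18, 20, 30, 36, 45, 60, 90, 180.
Compute 86^d (mod 181) for the divisors d until we hit 1:
86^1 ≡ 86 (mod 181)
86^2 ≡ 156 (mod 181)
86^3 ≡ 22 (mod 181)
86^4 ≡ 82 (mod 181)
86^5 ≡ 174 (mod 181)
86^6 ≡ 122 (mod 181)
86^9 ≡ 150 (mod 181)
86^10 ≡ 49 (mod 181)
86^12 ≡ 42 (mod 181)
86^15 ≡ 19 (mod 181)
86^18 ≡ 56 (mod 181)
86^20 ≡ 48 (mod 181)
86^30 ≡ 180 (mod 181)
86^36 ≡ 59 (mod 181)
86^45 ≡ 162 (mod 181)
86^60 ≡ 1 (mod 181) ✓
So ord_181(86) = 60.

60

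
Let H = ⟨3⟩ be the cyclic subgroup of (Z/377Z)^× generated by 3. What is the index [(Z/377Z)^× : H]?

Since 3 ∈ (Z/377Z)^×, its order divides φ(377) = φ(13·29) = (13−1)·(29−1) = 12·28 = 336 = 2^4 · 3 · 7.
Divisors of 336: 1, 2, 3, 4, 6, 7, 8, 12, 14, 16, 21, 24, 28, 42, 48, 56, 84, 112, 168, 336.
Test each divisor d:
3^1 ≡ 3 (mod 377)
3^2 ≡ 9 (mod 377)
3^3 ≡ 27 (mod 377)
3^4 ≡ 81 (mod 377)
3^6 ≡ 352 (mod 377)
3^7 ≡ 302 (mod 377)
3^8 ≡ 152 (mod 377)
3^12 ≡ 248 (mod 377)
3^14 ≡ 347 (mod 377)
3^16 ≡ 107 (mod 377)
3^21 ≡ 365 (mod 377)
3^24 ≡ 53 (mod 377)
3^28 ≡ 146 (mod 377)
3^42 ≡ 144 (mod 377)
3^48 ≡ 170 (mod 377)
3^56 ≡ 204 (mod 377)
3^84 ≡ 1 (mod 377) ✓
So ord_377(3) = 84, hence |⟨3⟩| = 84.
The index is φ(377) / ord(3) = 336 / 84 = 4.

4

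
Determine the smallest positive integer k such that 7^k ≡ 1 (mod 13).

Since 7 ∈ (Z/13Z)^×, its order divides φ(13) = 13 − 1 = 12 = 2^2 · 3.
Divisors of 12: 1, 2, 3, 4, 6, 12.
Evaluate successive powers at the divisors of 12:
7^1 ≡ 7 (mod 13)
7^2 ≡ 10 (mod 13)
7^3 ≡ 5 (mod 13)
7^4 ≡ 9 (mod 13)
7^6 ≡ 12 (mod 13)
7^12 ≡ 1 (mod 13) ✓
Therefore the multiplicative order of 7 modulo 13 is 12.

12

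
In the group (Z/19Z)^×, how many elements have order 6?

φ(19) = 19 − 1 = 18 = 2 · 3^2.
(Z/19Z)^× is cyclic (|G| = 18); a cyclic group of order m has exactly φ(d) elements of each order d | m, and none otherwise.
6 = 2 · 3 divides 18, and φ(6) = 2.

2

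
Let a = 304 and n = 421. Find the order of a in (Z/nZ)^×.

ord(304) | φ(421) = 421 − 1 = 420 = 2^2 · 3 · 5 · 7.
Divisors of 420: 1, 2, 3, 4, 5, 6, 7, 10, 12, 14, 15, 20, 21, 28, 30, 35, 42, 60, 70, 84, 105, 140, 210, 420.
Test each divisor d:
304^1 ≡ 304 (mod 421)
304^2 ≡ 217 (mod 421)
304^3 ≡ 292 (mod 421)
304^4 ≡ 358 (mod 421)
304^5 ≡ 214 (mod 421)
304^6 ≡ 222 (mod 421)
304^7 ≡ 128 (mod 421)
304^10 ≡ 328 (mod 421)
304^12 ≡ 27 (mod 421)
304^14 ≡ 386 (mod 421)
304^15 ≡ 306 (mod 421)
304^20 ≡ 229 (mod 421)
304^21 ≡ 151 (mod 421)
304^28 ≡ 383 (mod 421)
304^30 ≡ 174 (mod 421)
304^35 ≡ 188 (mod 421)
304^42 ≡ 67 (mod 421)
304^60 ≡ 385 (mod 421)
304^70 ≡ 401 (mod 421)
304^84 ≡ 279 (mod 421)
304^105 ≡ 29 (mod 421)
304^140 ≡ 400 (mod 421)
304^210 ≡ 420 (mod 421)
304^420 ≡ 1 (mod 421) ✓
So ord_421(304) = 420.

420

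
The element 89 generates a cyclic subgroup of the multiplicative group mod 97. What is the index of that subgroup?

By Lagrange's theorem, ord_97(89) divides φ(97) = 97 − 1 = 96 = 2^5 · 3.
Divisors of 96: 1, 2, 3, 4, 6, 8, 12, 16, 24, 32, 48, 96.
Compute 89^d (mod 97) for the divisors d until we hit 1:
89^1 ≡ 89 (mod 97)
89^2 ≡ 64 (mod 97)
89^3 ≡ 70 (mod 97)
89^4 ≡ 22 (mod 97)
89^6 ≡ 50 (mod 97)
89^8 ≡ 96 (mod 97)
89^12 ≡ 75 (mod 97)
89^16 ≡ 1 (mod 97) ✓
Thus |⟨89⟩| = ord(89) = 16.
[(Z/97Z)^× : ⟨89⟩] = 96/16 = 6.

6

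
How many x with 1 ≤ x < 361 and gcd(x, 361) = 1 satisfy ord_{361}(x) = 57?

φ(361) = φ(19^2) = 19·(19−1) = 342 = 2 · 3^2 · 19.
In a cyclic group of order 342, there are φ(d) elements of order d for each divisor d of 342, and zero for non-divisors.
57 = 3 · 19 divides 342, and φ(57) = 36.

36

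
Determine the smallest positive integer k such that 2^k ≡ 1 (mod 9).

The order of 2 must divide φ(9) = φ(3^2) = 3·(3−1) = 6 = 2 · 3.
Divisors of 6: 1, 2, 3, 6.
Evaluate successive powers at the divisors of 6:
2^1 ≡ 2 (mod 9)
2^2 ≡ 4 (mod 9)
2^3 ≡ 8 (mod 9)
2^6 ≡ 1 (mod 9) ✓
The smallest such exponent is 6, so the order of 2 is 6.

6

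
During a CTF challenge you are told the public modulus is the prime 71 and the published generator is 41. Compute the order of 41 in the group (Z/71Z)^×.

The order of 41 must divide φ(71) = 71 − 1 = 70 = 2 · 5 · 7.
Divisors of 70: 1, 2, 5, 7, 10, 14, 35, 70.
Evaluate successive powers at the divisors of 70:
41^1 ≡ 41 (mod 71)
41^2 ≡ 48 (mod 71)
41^5 ≡ 34 (mod 71)
41^7 ≡ 70 (mod 71)
41^10 ≡ 20 (mod 71)
41^14 ≡ 1 (mod 71) ✓
Hence ord(41) = 14.

14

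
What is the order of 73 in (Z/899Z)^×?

420

Since 73 ∈ (Z/899Z)^×, its order divides φ(899) = φ(29·31) = (29−1)·(31−1) = 28·30 = 840 = 2^3 · 3 · 5 · 7.
Divisors of 840: 1, 2, 3, 4, 5, 6, 7, 8, 10, 12, 14, 15, 20, 21, 24, 28, 30, 35, 40, 42, 56, 60, 70, 84, 105, 120, 140, 168, 210, 280, 420, 840.
Compute 73^d (mod 899) for the divisors d until we hit 1:
73^1 ≡ 73 (mod 899)
73^2 ≡ 834 (mod 899)
73^3 ≡ 649 (mod 899)
73^4 ≡ 629 (mod 899)
73^5 ≡ 68 (mod 899)
73^6 ≡ 469 (mod 899)
73^7 ≡ 75 (mod 899)
73^8 ≡ 81 (mod 899)
73^10 ≡ 129 (mod 899)
73^12 ≡ 605 (mod 899)
73^14 ≡ 231 (mod 899)
73^15 ≡ 681 (mod 899)
73^20 ≡ 459 (mod 899)
73^21 ≡ 244 (mod 899)
73^24 ≡ 132 (mod 899)
73^28 ≡ 320 (mod 899)
73^30 ≡ 776 (mod 899)
73^35 ≡ 626 (mod 899)
73^40 ≡ 315 (mod 899)
73^42 ≡ 202 (mod 899)
73^56 ≡ 813 (mod 899)
73^60 ≡ 745 (mod 899)
73^70 ≡ 811 (mod 899)
73^84 ≡ 349 (mod 899)
73^105 ≡ 650 (mod 899)
73^120 ≡ 342 (mod 899)
73^140 ≡ 552 (mod 899)
73^168 ≡ 436 (mod 899)
73^210 ≡ 869 (mod 899)
73^280 ≡ 842 (mod 899)
73^420 ≡ 1 (mod 899) ✓
The smallest such exponent is 420, so the order of 73 is 420.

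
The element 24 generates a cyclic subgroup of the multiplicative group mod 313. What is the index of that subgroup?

2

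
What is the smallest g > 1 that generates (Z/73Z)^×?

5

φ(73) = 73 − 1 = 72 = 2^3 · 3^2.
g is a primitive root iff g^(72/q) ≢ 1 (mod 73) for each prime q ∈ {2, 3}.
g = 2: 2^36 ≡ 1 — hits 1, so not a primitive root.
g = 3: 3^36 ≡ 1 — hits 1, so not a primitive root.
g = 4: 4^36 ≡ 1 — hits 1, so not a primitive root.
g = 5: 5^36 ≡ 72; 5^24 ≡ 8 — none is 1, so 5 is a primitive root.
Hence the least primitive root of 73 is 5.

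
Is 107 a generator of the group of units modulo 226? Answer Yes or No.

φ(226) = φ(2)·φ(113) = 1·112 = 112 = 2^4 · 7.
It suffices to check that the order of 107 is not a proper divisor of 112: compute 107^(112/q) for q ∈ {2, 7}.
107^56 ≡ 225 (mod 226)  [q = 2: ≢ 1 ✓]
107^16 ≡ 143 (mod 226)  [q = 7: ≢ 1 ✓]
None equal 1, so ord_226(107) = 112: 107 is a primitive root.

Yes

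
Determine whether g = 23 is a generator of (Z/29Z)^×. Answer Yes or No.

No

φ(29) = 29 − 1 = 28 = 2^2 · 7.
Test 23^(28/q) mod 29 for each prime factor q of 28:
23^14 ≡ 1 (mod 29)  [q = 2: ≡ 1 ✗]
23^4 ≡ 20 (mod 29)  [q = 7: ≢ 1 ✓]
The check at q = 2 fails, so 23 generates a proper subgroup.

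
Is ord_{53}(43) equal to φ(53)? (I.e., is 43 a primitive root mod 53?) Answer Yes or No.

φ(53) = 53 − 1 = 52 = 2^2 · 13.
43 is a primitive root mod 53 iff 43^(φ(53)/q) ≢ 1 for every prime q | φ(53), i.e. q ∈ {2, 13}.
43^26 ≡ 1 (mod 53)  [q = 2: ≡ 1 ✗]
43^4 ≡ 36 (mod 53)  [q = 13: ≢ 1 ✓]
The check at q = 2 fails, so 43 generates a proper subgroup.

No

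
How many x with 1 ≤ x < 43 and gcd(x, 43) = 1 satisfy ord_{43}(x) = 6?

2

φ(43) = 43 − 1 = 42 = 2 · 3 · 7.
Since (Z/43Z)^× is cyclic of order 42, the number of elements of order d is φ(d) when d | 42 and 0 otherwise.
6 = 2 · 3 divides 42, and φ(6) = 2.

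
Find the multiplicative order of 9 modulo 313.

By Lagrange's theorem, ord_313(9) divides φ(313) = 313 − 1 = 312 = 2^3 · 3 · 13.
Divisors of 312: 1, 2, 3, 4, 6, 8, 12, 13, 24, 26, 39, 52, 78, 104, 156, 312.
Test each divisor d:
9^1 ≡ 9 (mod 313)
9^2 ≡ 81 (mod 313)
9^3 ≡ 103 (mod 313)
9^4 ≡ 301 (mod 313)
9^6 ≡ 280 (mod 313)
9^8 ≡ 144 (mod 313)
9^12 ≡ 150 (mod 313)
9^13 ≡ 98 (mod 313)
9^24 ≡ 277 (mod 313)
9^26 ≡ 214 (mod 313)
9^39 ≡ 1 (mod 313) ✓
So ord_313(9) = 39.

39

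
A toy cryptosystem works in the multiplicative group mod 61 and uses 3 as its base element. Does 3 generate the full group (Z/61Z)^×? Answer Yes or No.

φ(61) = 61 − 1 = 60 = 2^2 · 3 · 5.
An element g generates (Z/61Z)^× iff g^(60/q) ≢ 1 (mod 61) for each prime q ∈ {2, 3, 5}.
3^30 ≡ 1 (mod 61)  [q = 2: ≡ 1 ✗]
3^20 ≡ 1 (mod 61)  [q = 3: ≡ 1 ✗]
3^12 ≡ 9 (mod 61)  [q = 5: ≢ 1 ✓]
The check at q = 2 fails, so 3 generates a proper subgroup.

No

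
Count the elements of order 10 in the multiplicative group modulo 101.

4

φ(101) = 101 − 1 = 100 = 2^2 · 5^2.
Since (Z/101Z)^× is cyclic of order 100, the number of elements of order d is φ(d) when d | 100 and 0 otherwise.
10 = 2 · 5 divides 100, and φ(10) = 4.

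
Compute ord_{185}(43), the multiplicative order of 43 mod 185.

4

The order of 43 must divide φ(185) = φ(5·37) = (5−1)·(37−1) = 4·36 = 144 = 2^4 · 3^2.
Divisors of 144: 1, 2, 3, 4, 6, 8, 9, 12, 16, 18, 24, 36, 48, 72, 144.
Check 43^d mod 185 for each divisor in increasing order:
43^1 ≡ 43 (mod 185)
43^2 ≡ 184 (mod 185)
43^3 ≡ 142 (mod 185)
43^4 ≡ 1 (mod 185) ✓
Therefore the multiplicative order of 43 modulo 185 is 4.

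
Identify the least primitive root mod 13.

2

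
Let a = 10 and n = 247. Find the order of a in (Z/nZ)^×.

By Lagrange's theorem, ord_247(10) divides φ(247) = φ(13·19) = (13−1)·(19−1) = 12·18 = 216 = 2^3 · 3^3.
Divisors of 216: 1, 2, 3, 4, 6, 8, 9, 12, 18, 24, 27, 36, 54, 72, 108, 216.
Evaluate successive powers at the divisors of 216:
10^1 ≡ 10 (mod 247)
10^2 ≡ 100 (mod 247)
10^3 ≡ 12 (mod 247)
10^4 ≡ 120 (mod 247)
10^6 ≡ 144 (mod 247)
10^8 ≡ 74 (mod 247)
10^9 ≡ 246 (mod 247)
10^12 ≡ 235 (mod 247)
10^18 ≡ 1 (mod 247) ✓
Hence ord(10) = 18.

18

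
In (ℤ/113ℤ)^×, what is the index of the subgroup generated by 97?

The order of 97 must divide φ(113) = 113 − 1 = 112 = 2^4 · 7.
Divisors of 112: 1, 2, 4, 7, 8, 14, 16, 28, 56, 112.
Check 97^d mod 113 for each divisor in increasing order:
97^1 ≡ 97 (mod 113)
97^2 ≡ 30 (mod 113)
97^4 ≡ 109 (mod 113)
97^7 ≡ 112 (mod 113)
97^8 ≡ 16 (mod 113)
97^14 ≡ 1 (mod 113) ✓
Thus |⟨97⟩| = ord(97) = 14.
[(Z/113Z)^× : ⟨97⟩] = 112/14 = 8.

8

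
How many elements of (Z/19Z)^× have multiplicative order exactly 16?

0

φ(19) = 19 − 1 = 18 = 2 · 3^2.
Since (Z/19Z)^× is cyclic of order 18, the number of elements of order d is φ(d) when d | 18 and 0 otherwise.
Here 18 is not a multiple of 16, so there are no elements of order 16.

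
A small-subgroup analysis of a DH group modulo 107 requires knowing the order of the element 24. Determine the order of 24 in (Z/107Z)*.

106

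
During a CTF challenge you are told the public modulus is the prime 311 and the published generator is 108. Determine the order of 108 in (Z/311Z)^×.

155

Since 108 ∈ (Z/311Z)^×, its order divides φ(311) = 311 − 1 = 310 = 2 · 5 · 31.
Divisors of 310: 1, 2, 5, 10, 31, 62, 155, 310.
Check 108^d mod 311 for each divisor in increasing order:
108^1 ≡ 108 (mod 311)
108^2 ≡ 157 (mod 311)
108^5 ≡ 243 (mod 311)
108^10 ≡ 270 (mod 311)
108^31 ≡ 6 (mod 311)
108^62 ≡ 36 (mod 311)
108^155 ≡ 1 (mod 311) ✓
Therefore the multiplicative order of 108 modulo 311 is 155.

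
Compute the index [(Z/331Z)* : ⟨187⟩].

3

By Lagrange's theorem, ord_331(187) divides φ(331) = 331 − 1 = 330 = 2 · 3 · 5 · 11.
Divisors of 330: 1, 2, 3, 5, 6, 10, 11, 15, 22, 30, 33, 55, 66, 110, 165, 330.
Check 187^d mod 331 for each divisor in increasing order:
187^1 ≡ 187 (mod 331)
187^2 ≡ 214 (mod 331)
187^3 ≡ 298 (mod 331)
187^5 ≡ 220 (mod 331)
187^6 ≡ 96 (mod 331)
187^10 ≡ 74 (mod 331)
187^11 ≡ 267 (mod 331)
187^15 ≡ 61 (mod 331)
187^22 ≡ 124 (mod 331)
187^30 ≡ 80 (mod 331)
187^33 ≡ 8 (mod 331)
187^55 ≡ 330 (mod 331)
187^66 ≡ 64 (mod 331)
187^110 ≡ 1 (mod 331) ✓
Thus |⟨187⟩| = ord(187) = 110.
The index is φ(331) / ord(187) = 330 / 110 = 3.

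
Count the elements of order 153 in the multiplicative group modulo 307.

96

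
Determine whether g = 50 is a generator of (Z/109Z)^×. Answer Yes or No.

Yes

φ(109) = 109 − 1 = 108 = 2^2 · 3^3.
An element g generates (Z/109Z)^× iff g^(108/q) ≢ 1 (mod 109) for each prime q ∈ {2, 3}.
50^54 ≡ 108 (mod 109)  [q = 2: ≢ 1 ✓]
50^36 ≡ 45 (mod 109)  [q = 3: ≢ 1 ✓]
All checks pass, so 50 has order 108 and is a primitive root modulo 109.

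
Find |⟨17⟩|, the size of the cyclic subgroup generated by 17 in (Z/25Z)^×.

20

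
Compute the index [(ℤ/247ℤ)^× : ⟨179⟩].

36

By Lagrange's theorem, ord_247(179) divides φ(247) = φ(13·19) = (13−1)·(19−1) = 12·18 = 216 = 2^3 · 3^3.
Divisors of 216: 1, 2, 3, 4, 6, 8, 9, 12, 18, 24, 27, 36, 54, 72, 108, 216.
Check 179^d mod 247 for each divisor in increasing order:
179^1 ≡ 179 (mod 247)
179^2 ≡ 178 (mod 247)
179^3 ≡ 246 (mod 247)
179^4 ≡ 68 (mod 247)
179^6 ≡ 1 (mod 247) ✓
Thus |⟨179⟩| = ord(179) = 6.
Index = |(Z/247Z)^×| / |⟨179⟩| = 216 / 6 = 36.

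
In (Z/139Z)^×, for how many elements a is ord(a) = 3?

2

φ(139) = 139 − 1 = 138 = 2 · 3 · 23.
(Z/139Z)^× is cyclic (|G| = 138); a cyclic group of order m has exactly φ(d) elements of each order d | m, and none otherwise.
3 | 138, and φ(3) = 3 − 1 = 2.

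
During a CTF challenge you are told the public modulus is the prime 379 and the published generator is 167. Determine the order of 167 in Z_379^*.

63

By Lagrange's theorem, ord_379(167) divides φ(379) = 379 − 1 = 378 = 2 · 3^3 · 7.
Divisors of 378: 1, 2, 3, 6, 7, 9, 14, 18, 21, 27, 42, 54, 63, 126, 189, 378.
Test each divisor d:
167^1 ≡ 167 (mod 379)
167^2 ≡ 222 (mod 379)
167^3 ≡ 311 (mod 379)
167^6 ≡ 76 (mod 379)
167^7 ≡ 185 (mod 379)
167^9 ≡ 138 (mod 379)
167^14 ≡ 115 (mod 379)
167^18 ≡ 94 (mod 379)
167^21 ≡ 51 (mod 379)
167^27 ≡ 86 (mod 379)
167^42 ≡ 327 (mod 379)
167^54 ≡ 195 (mod 379)
167^63 ≡ 1 (mod 379) ✓
Therefore the multiplicative order of 167 modulo 379 is 63.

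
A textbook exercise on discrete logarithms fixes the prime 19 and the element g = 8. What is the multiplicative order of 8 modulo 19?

6

Since 8 ∈ (Z/19Z)^×, its order divides φ(19) = 19 − 1 = 18 = 2 · 3^2.
Divisors of 18: 1, 2, 3, 6, 9, 18.
Test each divisor d:
8^1 ≡ 8
8^2 ≡ 7
8^3 ≡ 18
8^6 ≡ 1
Hence ord(8) = 6.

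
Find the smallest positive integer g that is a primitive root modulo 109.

6

φ(109) = 109 − 1 = 108 = 2^2 · 3^3.
Test candidates g = 2, 3, … against the prime factors q ∈ {2, 3} of φ(109): g is a generator iff g^(108/q) ≢ 1 for every such q.
g = 2: 2^54 ≡ 108; 2^36 ≡ 1 — hits 1, so not a primitive root.
g = 3: 3^54 ≡ 1 — hits 1, so not a primitive root.
g = 4: 4^54 ≡ 1 — hits 1, so not a primitive root.
g = 5: 5^54 ≡ 1 — hits 1, so not a primitive root.
g = 6: 6^54 ≡ 108; 6^36 ≡ 63 — none is 1, so 6 is a primitive root.
So 6 is the smallest generator of (Z/109Z)^×.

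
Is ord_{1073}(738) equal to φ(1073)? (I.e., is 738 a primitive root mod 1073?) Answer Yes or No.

1073 = 29 · 37 is a product of two distinct odd primes, so (Z/1073Z)^× ≅ (Z/29Z)^× × (Z/37Z)^× is not cyclic.
No primitive root modulo 1073 exists; in particular 738 is not one.

No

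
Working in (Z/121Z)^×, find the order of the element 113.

The order of 113 must divide φ(121) = φ(11^2) = 11·(11−1) = 110 = 2 · 5 · 11.
Divisors of 110: 1, 2, 5, 10, 11, 22, 55, 110.
Test each divisor d:
113^1 ≡ 113
113^2 ≡ 64
113^5 ≡ 23
113^10 ≡ 45
113^11 ≡ 3
113^22 ≡ 9
113^55 ≡ 1
Therefore the multiplicative order of 113 modulo 121 is 55.

55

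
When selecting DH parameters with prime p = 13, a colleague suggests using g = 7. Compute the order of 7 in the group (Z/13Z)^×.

12

ord(7) | φ(13) = 13 − 1 = 12 = 2^2 · 3.
Divisors of 12: 1, 2, 3, 4, 6, 12.
Compute 7^d (mod 13) for the divisors d until we hit 1:
7^1 ≡ 7
7^2 ≡ 10
7^3 ≡ 5
7^4 ≡ 9
7^6 ≡ 12
7^12 ≡ 1
The smallest such exponent is 12, so the order of 7 is 12.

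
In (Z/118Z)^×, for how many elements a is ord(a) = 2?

1

φ(118) = φ(2)·φ(59) = 1·58 = 58 = 2 · 29.
In a cyclic group of order 58, there are φ(d) elements of order d for each divisor d of 58, and zero for non-divisors.
2 | 58, and φ(2) = 2 − 1 = 1.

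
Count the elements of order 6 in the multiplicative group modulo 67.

2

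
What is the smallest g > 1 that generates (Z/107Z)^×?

2

φ(107) = 107 − 1 = 106 = 2 · 53.
Test candidates g = 2, 3, … against the prime factors q ∈ {2, 53} of φ(107): g is a generator iff g^(106/q) ≢ 1 for every such q.
g = 2: 2^53 ≡ 106; 2^2 ≡ 4 — none is 1, so 2 is a primitive root.
So 2 is the smallest generator of (Z/107Z)^×.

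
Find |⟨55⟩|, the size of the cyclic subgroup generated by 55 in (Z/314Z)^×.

156

Since 55 ∈ (Z/314Z)^×, its order divides φ(314) = φ(2)·φ(157) = 1·156 = 156 = 2^2 · 3 · 13.
Divisors of 156: 1, 2, 3, 4, 6, 12, 13, 26, 39, 52, 78, 156.
Evaluate successive powers at the divisors of 156:
55^1 ≡ 55 (mod 314)
55^2 ≡ 199 (mod 314)
55^3 ≡ 269 (mod 314)
55^4 ≡ 37 (mod 314)
55^6 ≡ 141 (mod 314)
55^12 ≡ 99 (mod 314)
55^13 ≡ 107 (mod 314)
55^26 ≡ 145 (mod 314)
55^39 ≡ 129 (mod 314)
55^52 ≡ 301 (mod 314)
55^78 ≡ 313 (mod 314)
55^156 ≡ 1 (mod 314) ✓
Therefore the multiplicative order of 55 modulo 314 is 156.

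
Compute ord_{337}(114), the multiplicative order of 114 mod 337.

336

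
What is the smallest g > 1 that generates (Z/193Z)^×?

5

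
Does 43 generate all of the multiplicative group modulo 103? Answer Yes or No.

Yes

φ(103) = 103 − 1 = 102 = 2 · 3 · 17.
An element g generates (Z/103Z)^× iff g^(102/q) ≢ 1 (mod 103) for each prime q ∈ {2, 3, 17}.
43^51 ≡ 102 (mod 103)  [q = 2: ≢ 1 ✓]
43^34 ≡ 46 (mod 103)  [q = 3: ≢ 1 ✓]
43^6 ≡ 81 (mod 103)  [q = 17: ≢ 1 ✓]
None equal 1, so ord_103(43) = 102: 43 is a primitive root.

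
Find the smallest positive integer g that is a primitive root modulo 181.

φ(181) = 181 − 1 = 180 = 2^2 · 3^2 · 5.
Test candidates g = 2, 3, … against the prime factors q ∈ {2, 3, 5} of φ(181): g is a generator iff g^(180/q) ≢ 1 for every such q.
g = 2: 2^90 ≡ 180; 2^60 ≡ 48; 2^36 ≡ 59 — none is 1, so 2 is a primitive root.
So 2 is the smallest generator of (Z/181Z)^×.

2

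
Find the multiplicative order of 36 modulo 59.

29

ord(36) | φ(59) = 59 − 1 = 58 = 2 · 29.
Divisors of 58: 1, 2, 29, 58.
Evaluate successive powers at the divisors of 58:
36^1 ≡ 36 (mod 59)
36^2 ≡ 57 (mod 59)
36^29 ≡ 1 (mod 59) ✓
So ord_59(36) = 29.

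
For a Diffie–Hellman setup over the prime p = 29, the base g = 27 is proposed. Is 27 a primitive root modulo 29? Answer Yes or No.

φ(29) = 29 − 1 = 28 = 2^2 · 7.
Test 27^(28/q) mod 29 for each prime factor q of 28:
27^14 ≡ 28 (mod 29)  [q = 2: ≢ 1 ✓]
27^4 ≡ 16 (mod 29)  [q = 7: ≢ 1 ✓]
Every test exponent gives a nontrivial residue, hence 27 generates the full group.

Yes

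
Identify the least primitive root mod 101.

φ(101) = 101 − 1 = 100 = 2^2 · 5^2.
g is a primitive root iff g^(100/q) ≢ 1 (mod 101) for each prime q ∈ {2, 5}.
g = 2: 2^50 ≡ 100; 2^20 ≡ 95 — none is 1, so 2 is a primitive root.
The smallest primitive root modulo 101 is 2.

2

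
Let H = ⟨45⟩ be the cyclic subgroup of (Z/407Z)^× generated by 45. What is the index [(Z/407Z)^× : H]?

Since 45 ∈ (Z/407Z)^×, its order divides φ(407) = φ(11·37) = (11−1)·(37−1) = 10·36 = 360 = 2^3 · 3^2 · 5.
Divisors of 360: 1, 2, 3, 4, 5, 6, 8, 9, 10, 12, 15, 18, 20, 24, 30, 36, 40, 45, 60, 72, 90, 120, 180, 360.
Compute 45^d (mod 407) for the divisors d until we hit 1:
45^1 ≡ 45
45^2 ≡ 397
45^3 ≡ 364
45^4 ≡ 100
45^5 ≡ 23
45^6 ≡ 221
45^8 ≡ 232
45^9 ≡ 265
45^10 ≡ 122
45^12 ≡ 1
So ord_407(45) = 12, hence |⟨45⟩| = 12.
[(Z/407Z)^× : ⟨45⟩] = 360/12 = 30.

30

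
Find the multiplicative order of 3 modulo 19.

18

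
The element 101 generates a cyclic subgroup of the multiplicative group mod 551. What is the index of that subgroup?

2

Since 101 ∈ (Z/551Z)^×, its order divides φ(551) = φ(19·29) = (19−1)·(29−1) = 18·28 = 504 = 2^3 · 3^2 · 7.
Divisors of 504: 1, 2, 3, 4, 6, 7, 8, 9, 12, 14, 18, 21, 24, 28, 36, 42, 56, 63, 72, 84, 126, 168, 252, 504.
Test each divisor d:
101^1 ≡ 101 (mod 551)
101^2 ≡ 283 (mod 551)
101^3 ≡ 482 (mod 551)
101^4 ≡ 194 (mod 551)
101^6 ≡ 353 (mod 551)
101^7 ≡ 389 (mod 551)
101^8 ≡ 168 (mod 551)
101^9 ≡ 438 (mod 551)
101^12 ≡ 83 (mod 551)
101^14 ≡ 347 (mod 551)
101^18 ≡ 96 (mod 551)
101^21 ≡ 539 (mod 551)
101^24 ≡ 277 (mod 551)
101^28 ≡ 291 (mod 551)
101^36 ≡ 400 (mod 551)
101^42 ≡ 144 (mod 551)
101^56 ≡ 378 (mod 551)
101^63 ≡ 476 (mod 551)
101^72 ≡ 210 (mod 551)
101^84 ≡ 349 (mod 551)
101^126 ≡ 115 (mod 551)
101^168 ≡ 30 (mod 551)
101^252 ≡ 1 (mod 551) ✓
Thus |⟨101⟩| = ord(101) = 252.
The index is φ(551) / ord(101) = 504 / 252 = 2.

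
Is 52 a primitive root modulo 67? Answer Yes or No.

φ(67) = 67 − 1 = 66 = 2 · 3 · 11.
An element g generates (Z/67Z)^× iff g^(66/q) ≢ 1 (mod 67) for each prime q ∈ {2, 3, 11}.
52^33 ≡ 66 (mod 67)  [q = 2: ≢ 1 ✓]
52^22 ≡ 1 (mod 67)  [q = 3: ≡ 1 ✗]
52^6 ≡ 22 (mod 67)  [q = 11: ≢ 1 ✓]
The check at q = 3 fails, so 52 generates a proper subgroup.

No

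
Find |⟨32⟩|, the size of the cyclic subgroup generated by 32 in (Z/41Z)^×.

Since 32 ∈ (Z/41Z)^×, its order divides φ(41) = 41 − 1 = 40 = 2^3 · 5.
Divisors of 40: 1, 2, 4, 5, 8, 10, 20, 40.
Compute 32^d (mod 41) for the divisors d until we hit 1:
32^1 ≡ 32 (mod 41)
32^2 ≡ 40 (mod 41)
32^4 ≡ 1 (mod 41) ✓
Therefore the multiplicative order of 32 modulo 41 is 4.

4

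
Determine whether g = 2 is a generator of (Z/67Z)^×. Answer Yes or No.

Yes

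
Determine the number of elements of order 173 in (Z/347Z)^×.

172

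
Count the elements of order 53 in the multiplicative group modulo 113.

φ(113) = 113 − 1 = 112 = 2^4 · 7.
Since (Z/113Z)^× is cyclic of order 112, the number of elements of order d is φ(d) when d | 112 and 0 otherwise.
Since 53 ∤ 112, the count is 0.

0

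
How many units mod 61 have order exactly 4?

2

φ(61) = 61 − 1 = 60 = 2^2 · 3 · 5.
In a cyclic group of order 60, there are φ(d) elements of order d for each divisor d of 60, and zero for non-divisors.
4 = 2^2 divides 60, and φ(4) = 2.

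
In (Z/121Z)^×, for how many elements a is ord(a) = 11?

φ(121) = φ(11^2) = 11·(11−1) = 110 = 2 · 5 · 11.
In a cyclic group of order 110, there are φ(d) elements of order d for each divisor d of 110, and zero for non-divisors.
11 | 110, and φ(11) = 11 − 1 = 10.

10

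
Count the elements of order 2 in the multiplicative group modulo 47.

φ(47) = 47 − 1 = 46 = 2 · 23.
Since (Z/47Z)^× is cyclic of order 46, the number of elements of order d is φ(d) when d | 46 and 0 otherwise.
2 | 46, and φ(2) = 2 − 1 = 1.

1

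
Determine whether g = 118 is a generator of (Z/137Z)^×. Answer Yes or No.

No

φ(137) = 137 − 1 = 136 = 2^3 · 17.
Test 118^(136/q) mod 137 for each prime factor q of 136:
118^68 ≡ 1 (mod 137)  [q = 2: ≡ 1 ✗]
118^8 ≡ 60 (mod 137)  [q = 17: ≢ 1 ✓]
Since 118^68 ≡ 1, the order of 118 divides 68 < 136, so 118 is not a primitive root.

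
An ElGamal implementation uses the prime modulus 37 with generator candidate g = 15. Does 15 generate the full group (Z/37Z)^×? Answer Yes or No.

φ(37) = 37 − 1 = 36 = 2^2 · 3^2.
Test 15^(36/q) mod 37 for each prime factor q of 36:
15^18 ≡ 36 (mod 37)  [q = 2: ≢ 1 ✓]
15^12 ≡ 26 (mod 37)  [q = 3: ≢ 1 ✓]
All checks pass, so 15 has order 36 and is a primitive root modulo 37.

Yes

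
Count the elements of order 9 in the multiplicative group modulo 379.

φ(379) = 379 − 1 = 378 = 2 · 3^3 · 7.
(Z/379Z)^× is cyclic (|G| = 378); a cyclic group of order m has exactly φ(d) elements of each order d | m, and none otherwise.
9 = 3^2 divides 378, and φ(9) = 6.

6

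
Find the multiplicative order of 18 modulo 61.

60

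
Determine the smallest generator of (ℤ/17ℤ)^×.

φ(17) = 17 − 1 = 16 = 2^4.
Test candidates g = 2, 3, … against the prime factors q ∈ {2} of φ(17): g is a generator iff g^(16/q) ≢ 1 for every such q.
g = 2: 2^8 ≡ 1 — hits 1, so not a primitive root.
g = 3: 3^8 ≡ 16 — none is 1, so 3 is a primitive root.
The smallest primitive root modulo 17 is 3.

3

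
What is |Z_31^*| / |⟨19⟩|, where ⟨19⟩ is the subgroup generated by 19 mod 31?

The order of 19 must divide φ(31) = 31 − 1 = 30 = 2 · 3 · 5.
Divisors of 30: 1, 2, 3, 5, 6, 10, 15, 30.
Test each divisor d:
19^1 ≡ 19
19^2 ≡ 20
19^3 ≡ 8
19^5 ≡ 5
19^6 ≡ 2
19^10 ≡ 25
19^15 ≡ 1
So ord_31(19) = 15, hence |⟨19⟩| = 15.
The index is φ(31) / ord(19) = 30 / 15 = 2.

2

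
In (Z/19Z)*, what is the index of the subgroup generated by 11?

ord(11) | φ(19) = 19 − 1 = 18 = 2 · 3^2.
Divisors of 18: 1, 2, 3, 6, 9, 18.
Compute 11^d (mod 19) for the divisors d until we hit 1:
11^1 ≡ 11 (mod 19)
11^2 ≡ 7 (mod 19)
11^3 ≡ 1 (mod 19) ✓
The order of 11 is 3, so the subgroup it generates has 3 elements.
[(Z/19Z)^× : ⟨11⟩] = 18/3 = 6.

6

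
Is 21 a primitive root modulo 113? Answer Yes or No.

Yes

φ(113) = 113 − 1 = 112 = 2^4 · 7.
21 is a primitive root mod 113 iff 21^(φ(113)/q) ≢ 1 for every prime q | φ(113), i.e. q ∈ {2, 7}.
21^56 ≡ 112 (mod 113)  [q = 2: ≢ 1 ✓]
21^16 ≡ 28 (mod 113)  [q = 7: ≢ 1 ✓]
None equal 1, so ord_113(21) = 112: 21 is a primitive root.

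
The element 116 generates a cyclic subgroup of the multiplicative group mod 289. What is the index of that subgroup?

1

By Lagrange's theorem, ord_289(116) divides φ(289) = φ(17^2) = 17·(17−1) = 272 = 2^4 · 17.
Divisors of 272: 1, 2, 4, 8, 16, 17, 34, 68, 136, 272.
Check 116^d mod 289 for each divisor in increasing order:
116^1 ≡ 116 (mod 289)
116^2 ≡ 162 (mod 289)
116^4 ≡ 234 (mod 289)
116^8 ≡ 135 (mod 289)
116^16 ≡ 18 (mod 289)
116^17 ≡ 65 (mod 289)
116^34 ≡ 179 (mod 289)
116^68 ≡ 251 (mod 289)
116^136 ≡ 288 (mod 289)
116^272 ≡ 1 (mod 289) ✓
Thus |⟨116⟩| = ord(116) = 272.
Index = |(Z/289Z)^×| / |⟨116⟩| = 272 / 272 = 1.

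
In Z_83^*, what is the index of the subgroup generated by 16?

2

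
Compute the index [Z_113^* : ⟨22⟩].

2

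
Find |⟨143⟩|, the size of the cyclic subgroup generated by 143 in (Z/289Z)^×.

ord(143) | φ(289) = φ(17^2) = 17·(17−1) = 272 = 2^4 · 17.
Divisors of 272: 1, 2, 4, 8, 16, 17, 34, 68, 136, 272.
Check 143^d mod 289 for each divisor in increasing order:
143^1 ≡ 143 (mod 289)
143^2 ≡ 219 (mod 289)
143^4 ≡ 276 (mod 289)
143^8 ≡ 169 (mod 289)
143^16 ≡ 239 (mod 289)
143^17 ≡ 75 (mod 289)
143^34 ≡ 134 (mod 289)
143^68 ≡ 38 (mod 289)
143^136 ≡ 288 (mod 289)
143^272 ≡ 1 (mod 289) ✓
Hence ord(143) = 272.

272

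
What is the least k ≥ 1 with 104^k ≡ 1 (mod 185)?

Since 104 ∈ (Z/185Z)^×, its order divides φ(185) = φ(5·37) = (5−1)·(37−1) = 4·36 = 144 = 2^4 · 3^2.
Divisors of 144: 1, 2, 3, 4, 6, 8, 9, 12, 16, 18, 24, 36, 48, 72, 144.
Compute 104^d (mod 185) for the divisors d until we hit 1:
104^1 ≡ 104 (mod 185)
104^2 ≡ 86 (mod 185)
104^3 ≡ 64 (mod 185)
104^4 ≡ 181 (mod 185)
104^6 ≡ 26 (mod 185)
104^8 ≡ 16 (mod 185)
104^9 ≡ 184 (mod 185)
104^12 ≡ 121 (mod 185)
104^16 ≡ 71 (mod 185)
104^18 ≡ 1 (mod 185) ✓
Hence ord(104) = 18.

18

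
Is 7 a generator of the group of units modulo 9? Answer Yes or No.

No

φ(9) = φ(3^2) = 3·(3−1) = 6 = 2 · 3.
An element g generates (Z/9Z)^× iff g^(6/q) ≢ 1 (mod 9) for each prime q ∈ {2, 3}.
7^3 ≡ 1 (mod 9)  [q = 2: ≡ 1 ✗]
7^2 ≡ 4 (mod 9)  [q = 3: ≢ 1 ✓]
Since 7^3 ≡ 1, the order of 7 divides 3 < 6, so 7 is not a primitive root.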